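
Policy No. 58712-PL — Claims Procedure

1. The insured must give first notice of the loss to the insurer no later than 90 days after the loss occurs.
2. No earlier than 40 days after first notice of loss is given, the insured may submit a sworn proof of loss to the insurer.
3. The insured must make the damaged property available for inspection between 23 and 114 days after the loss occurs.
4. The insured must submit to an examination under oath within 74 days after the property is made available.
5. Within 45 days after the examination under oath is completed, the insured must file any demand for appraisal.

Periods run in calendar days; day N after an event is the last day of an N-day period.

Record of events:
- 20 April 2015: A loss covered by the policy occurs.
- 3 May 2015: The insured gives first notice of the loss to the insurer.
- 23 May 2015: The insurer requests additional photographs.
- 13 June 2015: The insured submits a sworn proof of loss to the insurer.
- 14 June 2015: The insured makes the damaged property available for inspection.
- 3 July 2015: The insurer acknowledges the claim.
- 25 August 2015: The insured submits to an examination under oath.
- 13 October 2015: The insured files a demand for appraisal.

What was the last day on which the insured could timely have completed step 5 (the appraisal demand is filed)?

Step 5 runs from 25 August 2015, when the examination under oath is completed. 45 days after 25 August 2015 is 9 October 2015.

9 October 2015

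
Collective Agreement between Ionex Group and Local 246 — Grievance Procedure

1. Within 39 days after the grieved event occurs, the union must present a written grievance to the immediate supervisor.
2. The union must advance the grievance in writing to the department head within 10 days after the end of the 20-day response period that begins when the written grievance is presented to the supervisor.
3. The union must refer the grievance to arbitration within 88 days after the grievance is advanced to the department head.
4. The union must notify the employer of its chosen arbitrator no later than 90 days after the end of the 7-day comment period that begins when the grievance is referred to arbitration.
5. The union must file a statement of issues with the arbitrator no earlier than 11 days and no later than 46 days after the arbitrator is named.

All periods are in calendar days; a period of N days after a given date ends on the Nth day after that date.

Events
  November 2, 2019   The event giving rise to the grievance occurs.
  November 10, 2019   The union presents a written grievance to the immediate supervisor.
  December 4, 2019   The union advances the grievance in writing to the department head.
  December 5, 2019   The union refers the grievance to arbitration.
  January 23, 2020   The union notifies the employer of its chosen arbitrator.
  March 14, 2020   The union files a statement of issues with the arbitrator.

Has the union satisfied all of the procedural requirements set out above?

Step 1: 39 days after November 2, 2019 (when the grieved event occurs) is December 11, 2019; done November 10, 2019 — timely.
Step 2: 10 days after November 30, 2019 (end of the 20-day response period, which began when the written grievance is presented to the supervisor on November 10, 2019) is December 10, 2019; done December 4, 2019 — timely.
Step 3: 88 days after December 4, 2019 (when the grievance is advanced to the department head) is March 1, 2020; done December 5, 2019 — timely.
Step 4: 90 days after December 12, 2019 (end of the 7-day comment period, which began when the grievance is referred to arbitration on December 5, 2019) is March 11, 2020; completed January 23, 2020, before the deadline.
Step 5: the window is 11–46 days after January 23, 2020 (when the arbitrator is named), so February 3, 2020 through March 9, 2020; done March 14, 2020 — 5 days after the window closed.
The procedure was therefore not followed at step 5.

No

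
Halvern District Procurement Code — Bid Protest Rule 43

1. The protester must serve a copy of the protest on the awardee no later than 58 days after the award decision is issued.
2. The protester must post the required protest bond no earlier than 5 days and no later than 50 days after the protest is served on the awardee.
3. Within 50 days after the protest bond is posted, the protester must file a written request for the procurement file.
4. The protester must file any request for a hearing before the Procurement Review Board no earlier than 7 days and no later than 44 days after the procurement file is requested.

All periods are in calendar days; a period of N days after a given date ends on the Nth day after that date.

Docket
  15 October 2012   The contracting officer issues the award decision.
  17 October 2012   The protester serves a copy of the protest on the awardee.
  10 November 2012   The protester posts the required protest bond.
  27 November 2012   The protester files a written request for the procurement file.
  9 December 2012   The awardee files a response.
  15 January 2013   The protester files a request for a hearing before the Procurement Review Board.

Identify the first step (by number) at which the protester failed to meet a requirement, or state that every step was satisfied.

Step 4

Step 1 — counting 58 days from 15 October 2012 (when the award decision is issued) gives a deadline of 12 December 2012; completed 17 October 2012, before the deadline.
Step 2 — 5 and 50 days from 17 October 2012 (when the protest is served on the awardee) are 22 October 2012 and 6 December 2012 respectively; done 10 November 2012, which is between those dates.
Step 3 — counting 50 days from 10 November 2012 (when the protest bond is posted) gives a deadline of 30 December 2012; 27 November 2012 is within that limit.
Step 4 — 7 and 44 days from 27 November 2012 (when the procurement file is requested) are 4 December 2012 and 10 January 2013 respectively; done 15 January 2013 — 5 days after the window closed.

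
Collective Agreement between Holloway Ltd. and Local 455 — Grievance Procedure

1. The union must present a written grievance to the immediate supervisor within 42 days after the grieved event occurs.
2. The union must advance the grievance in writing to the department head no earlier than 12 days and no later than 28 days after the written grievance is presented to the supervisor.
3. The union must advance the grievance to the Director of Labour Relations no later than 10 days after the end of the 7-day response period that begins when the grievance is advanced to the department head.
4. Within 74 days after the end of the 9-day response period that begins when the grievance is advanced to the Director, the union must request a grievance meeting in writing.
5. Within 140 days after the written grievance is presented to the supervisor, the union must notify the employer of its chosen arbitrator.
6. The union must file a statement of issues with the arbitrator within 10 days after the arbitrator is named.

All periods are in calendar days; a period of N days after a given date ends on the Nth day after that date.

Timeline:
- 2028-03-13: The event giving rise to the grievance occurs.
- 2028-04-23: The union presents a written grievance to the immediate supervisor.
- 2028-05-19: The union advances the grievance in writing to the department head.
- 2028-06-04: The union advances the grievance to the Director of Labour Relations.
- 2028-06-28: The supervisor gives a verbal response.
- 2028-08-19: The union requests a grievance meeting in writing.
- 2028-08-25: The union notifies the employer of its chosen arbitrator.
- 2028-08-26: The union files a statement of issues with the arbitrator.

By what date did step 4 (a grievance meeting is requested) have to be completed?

The grievance is advanced to the Director on 2028-06-04; the 9-day response period therefore ends 2028-06-13, and step 4 runs from that date. 74 days after 2028-06-13 is 2028-08-26.

2028-08-26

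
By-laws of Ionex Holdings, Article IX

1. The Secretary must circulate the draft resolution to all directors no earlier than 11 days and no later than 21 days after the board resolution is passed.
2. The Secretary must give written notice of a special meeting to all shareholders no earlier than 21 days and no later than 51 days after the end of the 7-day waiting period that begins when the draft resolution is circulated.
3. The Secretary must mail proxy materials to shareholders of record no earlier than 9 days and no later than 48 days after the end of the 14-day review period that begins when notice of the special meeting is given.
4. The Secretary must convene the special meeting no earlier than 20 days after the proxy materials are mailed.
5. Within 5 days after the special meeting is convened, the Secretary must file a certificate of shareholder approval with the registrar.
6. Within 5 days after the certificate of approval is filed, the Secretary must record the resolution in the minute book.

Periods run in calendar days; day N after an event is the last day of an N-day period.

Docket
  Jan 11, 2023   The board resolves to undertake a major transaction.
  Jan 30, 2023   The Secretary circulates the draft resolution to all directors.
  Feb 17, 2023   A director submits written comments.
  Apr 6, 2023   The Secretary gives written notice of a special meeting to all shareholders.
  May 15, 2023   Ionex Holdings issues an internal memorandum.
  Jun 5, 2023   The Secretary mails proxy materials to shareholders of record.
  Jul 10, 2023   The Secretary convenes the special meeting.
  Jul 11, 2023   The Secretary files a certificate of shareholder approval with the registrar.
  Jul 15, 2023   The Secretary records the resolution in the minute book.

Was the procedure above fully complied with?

No

(1) the permitted window runs from Jan 11, 2023 + 11 = Jan 22, 2023 to Jan 11, 2023 + 21 = Feb 1, 2023; Jan 30, 2023 falls inside that range.
(2) the permitted window runs from Feb 6, 2023 + 21 = Feb 27, 2023 to Feb 6, 2023 + 51 = Mar 29, 2023; done Apr 6, 2023 — 8 days after the window closed.
The analysis stops there.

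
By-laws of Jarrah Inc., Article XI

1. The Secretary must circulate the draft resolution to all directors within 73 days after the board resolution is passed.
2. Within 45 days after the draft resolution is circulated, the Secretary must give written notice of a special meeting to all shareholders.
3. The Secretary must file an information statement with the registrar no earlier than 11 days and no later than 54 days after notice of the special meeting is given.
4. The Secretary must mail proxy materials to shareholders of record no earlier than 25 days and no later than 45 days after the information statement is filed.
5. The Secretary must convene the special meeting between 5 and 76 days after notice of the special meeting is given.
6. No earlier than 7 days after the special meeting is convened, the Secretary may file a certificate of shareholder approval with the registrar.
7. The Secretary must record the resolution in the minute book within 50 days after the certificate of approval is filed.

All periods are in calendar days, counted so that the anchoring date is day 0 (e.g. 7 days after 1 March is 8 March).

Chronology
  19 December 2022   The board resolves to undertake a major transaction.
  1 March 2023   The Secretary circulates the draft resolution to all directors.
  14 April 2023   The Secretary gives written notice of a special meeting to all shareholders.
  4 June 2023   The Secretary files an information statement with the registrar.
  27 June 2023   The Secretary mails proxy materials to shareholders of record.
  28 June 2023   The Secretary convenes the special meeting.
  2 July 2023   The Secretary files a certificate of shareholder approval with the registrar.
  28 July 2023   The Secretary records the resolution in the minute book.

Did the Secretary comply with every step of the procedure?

(1) due by 19 December 2022 + 73 days = 2 March 2023; 1 March 2023 is within that limit.
(2) due by 1 March 2023 + 45 days = 15 April 2023; done 14 April 2023 — timely.
(3) the permitted window runs from 14 April 2023 + 11 = 25 April 2023 to 14 April 2023 + 54 = 7 June 2023; done 4 June 2023, which is between those dates.
(4) the permitted window runs from 4 June 2023 + 25 = 29 June 2023 to 4 June 2023 + 45 = 19 July 2023; done 27 June 2023 — 2 days before the window opened.

No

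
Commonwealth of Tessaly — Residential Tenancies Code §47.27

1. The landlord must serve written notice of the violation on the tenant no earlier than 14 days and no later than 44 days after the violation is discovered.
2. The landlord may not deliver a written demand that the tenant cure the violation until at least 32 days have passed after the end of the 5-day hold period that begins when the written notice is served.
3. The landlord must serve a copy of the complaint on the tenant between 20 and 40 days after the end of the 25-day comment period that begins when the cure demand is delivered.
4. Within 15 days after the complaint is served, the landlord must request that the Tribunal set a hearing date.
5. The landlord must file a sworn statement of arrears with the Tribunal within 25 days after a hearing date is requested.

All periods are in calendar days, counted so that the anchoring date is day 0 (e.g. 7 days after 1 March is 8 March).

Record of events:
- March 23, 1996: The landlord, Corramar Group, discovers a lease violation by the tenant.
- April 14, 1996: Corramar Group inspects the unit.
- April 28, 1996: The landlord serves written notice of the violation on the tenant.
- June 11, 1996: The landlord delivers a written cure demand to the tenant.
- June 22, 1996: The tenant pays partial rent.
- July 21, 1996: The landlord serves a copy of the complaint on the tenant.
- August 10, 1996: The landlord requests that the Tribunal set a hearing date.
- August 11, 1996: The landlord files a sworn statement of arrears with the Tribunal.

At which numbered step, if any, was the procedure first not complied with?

Step 1 — 14 and 44 days from March 23, 1996 (when the violation is discovered) are April 6, 1996 and May 6, 1996 respectively; April 28, 1996 falls inside that range.
Step 2 — must wait 32 days from May 3, 1996 (end of the 5-day hold period, which began when the written notice is served on April 28, 1996), so not before June 4, 1996; done June 11, 1996 — permitted.
Step 3 — 20 and 40 days from July 6, 1996 (end of the 25-day comment period, which began when the cure demand is delivered on June 11, 1996) are July 26, 1996 and August 15, 1996 respectively; done July 21, 1996 — 5 days before the window opened.
Later steps need not be reached.

Step 3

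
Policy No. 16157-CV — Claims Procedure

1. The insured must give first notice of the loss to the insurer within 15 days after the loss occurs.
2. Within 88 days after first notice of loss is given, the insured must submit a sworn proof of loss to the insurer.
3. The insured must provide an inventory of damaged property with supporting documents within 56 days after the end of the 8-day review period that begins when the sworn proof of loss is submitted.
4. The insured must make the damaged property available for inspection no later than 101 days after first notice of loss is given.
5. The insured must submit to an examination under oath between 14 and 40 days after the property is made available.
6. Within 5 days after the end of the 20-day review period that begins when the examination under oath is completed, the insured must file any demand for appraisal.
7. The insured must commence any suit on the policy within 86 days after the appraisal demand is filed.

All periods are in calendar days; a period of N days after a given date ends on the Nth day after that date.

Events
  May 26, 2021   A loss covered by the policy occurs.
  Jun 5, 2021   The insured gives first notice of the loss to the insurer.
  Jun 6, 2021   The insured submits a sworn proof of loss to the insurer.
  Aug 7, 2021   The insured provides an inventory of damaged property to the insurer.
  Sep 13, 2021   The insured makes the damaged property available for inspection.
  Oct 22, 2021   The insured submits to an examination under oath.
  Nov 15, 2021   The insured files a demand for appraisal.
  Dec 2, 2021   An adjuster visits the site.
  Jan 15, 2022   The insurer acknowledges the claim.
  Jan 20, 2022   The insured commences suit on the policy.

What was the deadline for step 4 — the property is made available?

Step 4 runs from Jun 5, 2021, when first notice of loss is given. 101 days after Jun 5, 2021 is Sep 14, 2021.

Sep 14, 2021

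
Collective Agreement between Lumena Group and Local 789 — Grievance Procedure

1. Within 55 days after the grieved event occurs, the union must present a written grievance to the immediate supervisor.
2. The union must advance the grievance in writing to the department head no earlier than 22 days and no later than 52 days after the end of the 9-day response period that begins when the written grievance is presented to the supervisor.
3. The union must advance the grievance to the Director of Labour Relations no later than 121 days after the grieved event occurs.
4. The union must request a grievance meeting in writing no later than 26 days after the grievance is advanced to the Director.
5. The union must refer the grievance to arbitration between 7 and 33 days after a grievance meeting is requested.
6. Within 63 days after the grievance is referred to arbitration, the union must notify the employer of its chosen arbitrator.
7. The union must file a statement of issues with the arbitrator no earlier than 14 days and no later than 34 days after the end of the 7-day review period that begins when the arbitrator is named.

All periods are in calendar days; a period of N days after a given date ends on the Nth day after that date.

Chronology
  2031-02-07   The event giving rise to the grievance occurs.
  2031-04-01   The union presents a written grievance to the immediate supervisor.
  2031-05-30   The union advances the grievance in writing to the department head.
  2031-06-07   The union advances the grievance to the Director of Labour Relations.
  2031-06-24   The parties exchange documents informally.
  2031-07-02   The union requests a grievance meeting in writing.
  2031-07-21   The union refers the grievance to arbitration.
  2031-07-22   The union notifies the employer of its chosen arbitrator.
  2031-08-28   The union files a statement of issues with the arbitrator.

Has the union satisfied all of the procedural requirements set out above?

Step 1 — counting 55 days from 2031-02-07 (when the grieved event occurs) gives a deadline of 2031-04-03; completed 2031-04-01, before the deadline.
Step 2 — 22 and 52 days from 2031-04-10 (end of the 9-day response period, which began when the written grievance is presented to the supervisor on 2031-04-01) are 2031-05-02 and 2031-06-01 respectively; done 2031-05-30 — within the window.
Step 3 — counting 121 days from 2031-02-07 (when the grieved event occurs) gives a deadline of 2031-06-08; done 2031-06-07 — timely.
Step 4 — counting 26 days from 2031-06-07 (when the grievance is advanced to the Director) gives a deadline of 2031-07-03; done 2031-07-02 — timely.
Step 5 — 7 and 33 days from 2031-07-02 (when a grievance meeting is requested) are 2031-07-09 and 2031-08-04 respectively; done 2031-07-21 — within the window.
Step 6 — counting 63 days from 2031-07-21 (when the grievance is referred to arbitration) gives a deadline of 2031-09-22; done 2031-07-22 — timely.
Step 7 — 14 and 34 days from 2031-07-29 (end of the 7-day review period, which began when the arbitrator is named on 2031-07-22) are 2031-08-12 and 2031-09-01 respectively; done 2031-08-28 — within the window.

Yes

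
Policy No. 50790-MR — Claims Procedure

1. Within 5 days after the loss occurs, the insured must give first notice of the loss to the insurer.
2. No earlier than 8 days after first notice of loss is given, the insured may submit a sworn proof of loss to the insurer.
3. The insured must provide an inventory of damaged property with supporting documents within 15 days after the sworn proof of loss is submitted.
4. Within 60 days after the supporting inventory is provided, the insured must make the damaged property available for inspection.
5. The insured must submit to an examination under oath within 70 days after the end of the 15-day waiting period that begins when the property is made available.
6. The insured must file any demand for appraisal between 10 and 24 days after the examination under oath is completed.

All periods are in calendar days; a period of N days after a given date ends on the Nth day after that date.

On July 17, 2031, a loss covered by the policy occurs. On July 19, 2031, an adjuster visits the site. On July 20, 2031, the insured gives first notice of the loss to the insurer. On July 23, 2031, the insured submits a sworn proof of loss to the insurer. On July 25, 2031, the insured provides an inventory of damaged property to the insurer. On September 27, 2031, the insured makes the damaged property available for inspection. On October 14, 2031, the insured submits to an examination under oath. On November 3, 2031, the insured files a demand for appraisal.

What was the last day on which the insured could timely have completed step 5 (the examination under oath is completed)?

December 21, 2031

The property is made available on September 27, 2031; the 15-day waiting period therefore ends October 12, 2031, and step 5 runs from that date. 70 days after October 12, 2031 is December 21, 2031.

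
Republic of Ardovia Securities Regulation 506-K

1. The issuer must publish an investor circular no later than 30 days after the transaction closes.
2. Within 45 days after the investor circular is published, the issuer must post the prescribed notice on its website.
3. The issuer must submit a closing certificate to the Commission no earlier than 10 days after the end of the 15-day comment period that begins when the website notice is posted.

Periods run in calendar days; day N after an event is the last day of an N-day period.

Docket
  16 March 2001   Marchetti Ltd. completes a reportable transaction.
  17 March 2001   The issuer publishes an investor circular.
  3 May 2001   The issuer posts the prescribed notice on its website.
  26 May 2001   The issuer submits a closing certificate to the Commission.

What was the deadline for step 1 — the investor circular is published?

15 April 2001

Step 1 runs from 16 March 2001, when the transaction closes. 30 days after 16 March 2001 is 15 April 2001.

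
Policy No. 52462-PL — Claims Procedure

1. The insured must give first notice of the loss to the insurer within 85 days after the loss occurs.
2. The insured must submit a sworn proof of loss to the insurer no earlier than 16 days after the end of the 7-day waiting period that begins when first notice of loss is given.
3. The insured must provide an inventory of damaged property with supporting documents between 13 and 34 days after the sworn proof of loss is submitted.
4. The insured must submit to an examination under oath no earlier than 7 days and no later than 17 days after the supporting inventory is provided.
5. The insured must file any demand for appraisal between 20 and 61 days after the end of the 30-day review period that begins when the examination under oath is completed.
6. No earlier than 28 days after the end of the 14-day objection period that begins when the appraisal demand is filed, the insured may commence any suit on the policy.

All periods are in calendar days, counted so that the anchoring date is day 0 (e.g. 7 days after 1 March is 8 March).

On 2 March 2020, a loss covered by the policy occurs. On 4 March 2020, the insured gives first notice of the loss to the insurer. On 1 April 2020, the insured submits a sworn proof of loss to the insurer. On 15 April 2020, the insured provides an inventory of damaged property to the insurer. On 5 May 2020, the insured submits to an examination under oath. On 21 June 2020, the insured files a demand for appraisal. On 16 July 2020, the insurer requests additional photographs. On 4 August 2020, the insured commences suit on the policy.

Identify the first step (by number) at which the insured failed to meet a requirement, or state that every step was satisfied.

Step 4

Step 1: 85 days after 2 March 2020 (when the loss occurs) is 26 May 2020; 4 March 2020 is within that limit.
Step 2: the earliest permitted date is 16 days after 11 March 2020 (end of the 7-day waiting period, which began when first notice of loss is given on 4 March 2020), i.e. 27 March 2020; done 1 April 2020, after the minimum wait.
Step 3: the window is 13–34 days after 1 April 2020 (when the sworn proof of loss is submitted), so 14 April 2020 through 5 May 2020; done 15 April 2020 — within the window.
Step 4: the window is 7–17 days after 15 April 2020 (when the supporting inventory is provided), so 22 April 2020 through 2 May 2020; done 5 May 2020 — 3 days after the window closed.
That is the first point of non-compliance.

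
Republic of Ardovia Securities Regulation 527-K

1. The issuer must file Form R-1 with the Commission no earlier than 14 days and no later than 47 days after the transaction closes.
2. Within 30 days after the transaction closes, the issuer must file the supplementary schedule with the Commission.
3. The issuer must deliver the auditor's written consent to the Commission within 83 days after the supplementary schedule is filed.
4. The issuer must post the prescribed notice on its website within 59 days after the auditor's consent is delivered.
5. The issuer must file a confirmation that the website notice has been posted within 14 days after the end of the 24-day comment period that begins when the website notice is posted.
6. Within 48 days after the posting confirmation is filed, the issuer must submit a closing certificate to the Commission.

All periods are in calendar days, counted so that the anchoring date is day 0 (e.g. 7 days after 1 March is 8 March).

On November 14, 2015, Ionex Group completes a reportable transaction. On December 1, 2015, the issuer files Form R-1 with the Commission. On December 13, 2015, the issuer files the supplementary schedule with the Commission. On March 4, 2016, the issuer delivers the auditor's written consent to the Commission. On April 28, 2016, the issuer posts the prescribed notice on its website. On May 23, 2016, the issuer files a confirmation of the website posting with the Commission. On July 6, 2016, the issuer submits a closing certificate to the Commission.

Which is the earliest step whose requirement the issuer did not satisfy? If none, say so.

None — every step was satisfied

Step 1: the window is 14–47 days after November 14, 2015 (when the transaction closes), so November 28, 2015 through December 31, 2015; done December 1, 2015 — within the window.
Step 2: 30 days after November 14, 2015 (when the transaction closes) is December 14, 2015; December 13, 2015 is within that limit.
Step 3: 83 days after December 13, 2015 (when the supplementary schedule is filed) is March 5, 2016; March 4, 2016 is within that limit.
Step 4: 59 days after March 4, 2016 (when the auditor's consent is delivered) is May 2, 2016; April 28, 2016 is within that limit.
Step 5: 14 days after May 22, 2016 (end of the 24-day comment period, which began when the website notice is posted on April 28, 2016) is June 5, 2016; completed May 23, 2016, before the deadline.
Step 6: 48 days after May 23, 2016 (when the posting confirmation is filed) is July 10, 2016; completed July 6, 2016, before the deadline.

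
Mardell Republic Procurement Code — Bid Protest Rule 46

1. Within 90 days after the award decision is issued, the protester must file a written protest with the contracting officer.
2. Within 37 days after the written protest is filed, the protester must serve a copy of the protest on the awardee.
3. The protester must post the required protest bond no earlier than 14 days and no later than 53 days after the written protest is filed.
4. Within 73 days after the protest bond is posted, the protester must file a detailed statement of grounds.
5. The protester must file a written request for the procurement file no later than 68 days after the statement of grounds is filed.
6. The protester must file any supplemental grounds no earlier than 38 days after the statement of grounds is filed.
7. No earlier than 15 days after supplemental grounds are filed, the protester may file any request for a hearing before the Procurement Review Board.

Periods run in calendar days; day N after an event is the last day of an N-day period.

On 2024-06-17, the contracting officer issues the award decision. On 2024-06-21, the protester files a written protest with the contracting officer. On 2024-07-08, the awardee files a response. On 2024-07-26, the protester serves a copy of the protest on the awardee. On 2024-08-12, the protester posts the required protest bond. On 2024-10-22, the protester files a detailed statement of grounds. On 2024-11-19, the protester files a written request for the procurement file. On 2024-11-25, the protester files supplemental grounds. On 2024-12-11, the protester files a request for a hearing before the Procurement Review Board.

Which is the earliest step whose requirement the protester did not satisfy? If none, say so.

Step 6

Step 1 — counting 90 days from 2024-06-17 (when the award decision is issued) gives a deadline of 2024-09-15; done 2024-06-21 — timely.
Step 2 — counting 37 days from 2024-06-21 (when the written protest is filed) gives a deadline of 2024-07-28; 2024-07-26 is within that limit.
Step 3 — 14 and 53 days from 2024-06-21 (when the written protest is filed) are 2024-07-05 and 2024-08-13 respectively; 2024-08-12 falls inside that range.
Step 4 — counting 73 days from 2024-08-12 (when the protest bond is posted) gives a deadline of 2024-10-24; 2024-10-22 is within that limit.
Step 5 — counting 68 days from 2024-10-22 (when the statement of grounds is filed) gives a deadline of 2024-12-29; done 2024-11-19 — timely.
Step 6 — must wait 38 days from 2024-10-22 (when the statement of grounds is filed), so not before 2024-11-29; 2024-11-25 is 4 days before the earliest permitted date.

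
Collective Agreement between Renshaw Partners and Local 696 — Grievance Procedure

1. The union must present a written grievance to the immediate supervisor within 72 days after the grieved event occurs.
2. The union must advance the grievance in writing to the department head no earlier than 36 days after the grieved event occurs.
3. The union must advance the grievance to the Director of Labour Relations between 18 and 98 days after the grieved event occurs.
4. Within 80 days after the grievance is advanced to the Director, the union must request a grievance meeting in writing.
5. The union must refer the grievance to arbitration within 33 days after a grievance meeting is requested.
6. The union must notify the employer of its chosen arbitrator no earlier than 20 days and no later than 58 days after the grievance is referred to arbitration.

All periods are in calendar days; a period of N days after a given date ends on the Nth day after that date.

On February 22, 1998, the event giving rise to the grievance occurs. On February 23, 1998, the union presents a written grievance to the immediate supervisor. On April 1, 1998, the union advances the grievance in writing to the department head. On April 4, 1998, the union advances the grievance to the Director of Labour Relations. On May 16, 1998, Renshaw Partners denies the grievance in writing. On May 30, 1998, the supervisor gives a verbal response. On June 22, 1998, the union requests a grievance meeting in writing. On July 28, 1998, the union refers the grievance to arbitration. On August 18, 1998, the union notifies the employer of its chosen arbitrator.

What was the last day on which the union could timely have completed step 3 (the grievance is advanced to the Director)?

May 31, 1998

Step 3 runs from February 22, 1998, when the grieved event occurs. The window is 18–98 days after February 22, 1998; it closes on May 31, 1998.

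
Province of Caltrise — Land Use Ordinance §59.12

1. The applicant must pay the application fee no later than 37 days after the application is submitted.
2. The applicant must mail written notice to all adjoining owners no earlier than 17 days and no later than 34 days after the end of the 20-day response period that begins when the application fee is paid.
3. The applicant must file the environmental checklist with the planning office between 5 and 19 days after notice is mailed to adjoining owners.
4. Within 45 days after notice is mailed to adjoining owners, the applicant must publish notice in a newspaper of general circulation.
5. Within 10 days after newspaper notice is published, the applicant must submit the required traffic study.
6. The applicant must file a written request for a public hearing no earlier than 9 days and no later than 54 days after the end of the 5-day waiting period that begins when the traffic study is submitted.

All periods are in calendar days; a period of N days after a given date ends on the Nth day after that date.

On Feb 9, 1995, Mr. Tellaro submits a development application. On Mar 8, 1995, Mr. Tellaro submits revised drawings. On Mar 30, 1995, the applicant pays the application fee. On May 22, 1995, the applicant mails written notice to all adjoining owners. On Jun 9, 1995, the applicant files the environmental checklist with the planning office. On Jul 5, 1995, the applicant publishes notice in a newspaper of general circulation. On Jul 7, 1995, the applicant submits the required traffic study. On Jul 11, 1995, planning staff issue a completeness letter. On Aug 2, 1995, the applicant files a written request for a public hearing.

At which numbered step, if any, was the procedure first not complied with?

Step 1: 37 days after Feb 9, 1995 (when the application is submitted) is Mar 18, 1995; done Mar 30, 1995 — 12 days late.

Step 1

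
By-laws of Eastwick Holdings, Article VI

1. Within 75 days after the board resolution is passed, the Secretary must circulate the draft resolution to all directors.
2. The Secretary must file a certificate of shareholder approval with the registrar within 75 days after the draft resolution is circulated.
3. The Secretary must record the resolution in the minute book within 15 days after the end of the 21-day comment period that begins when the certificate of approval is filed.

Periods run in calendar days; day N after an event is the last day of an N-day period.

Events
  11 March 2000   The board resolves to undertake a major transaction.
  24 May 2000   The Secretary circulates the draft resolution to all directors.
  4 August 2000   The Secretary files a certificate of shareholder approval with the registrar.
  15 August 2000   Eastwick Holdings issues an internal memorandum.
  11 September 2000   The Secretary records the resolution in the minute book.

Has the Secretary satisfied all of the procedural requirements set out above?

No

Step 1: 75 days after 11 March 2000 (when the board resolution is passed) is 25 May 2000; 24 May 2000 is within that limit.
Step 2: 75 days after 24 May 2000 (when the draft resolution is circulated) is 7 August 2000; done 4 August 2000 — timely.
Step 3: 15 days after 25 August 2000 (end of the 21-day comment period, which began when the certificate of approval is filed on 4 August 2000) is 9 September 2000; done 11 September 2000 — 2 days late.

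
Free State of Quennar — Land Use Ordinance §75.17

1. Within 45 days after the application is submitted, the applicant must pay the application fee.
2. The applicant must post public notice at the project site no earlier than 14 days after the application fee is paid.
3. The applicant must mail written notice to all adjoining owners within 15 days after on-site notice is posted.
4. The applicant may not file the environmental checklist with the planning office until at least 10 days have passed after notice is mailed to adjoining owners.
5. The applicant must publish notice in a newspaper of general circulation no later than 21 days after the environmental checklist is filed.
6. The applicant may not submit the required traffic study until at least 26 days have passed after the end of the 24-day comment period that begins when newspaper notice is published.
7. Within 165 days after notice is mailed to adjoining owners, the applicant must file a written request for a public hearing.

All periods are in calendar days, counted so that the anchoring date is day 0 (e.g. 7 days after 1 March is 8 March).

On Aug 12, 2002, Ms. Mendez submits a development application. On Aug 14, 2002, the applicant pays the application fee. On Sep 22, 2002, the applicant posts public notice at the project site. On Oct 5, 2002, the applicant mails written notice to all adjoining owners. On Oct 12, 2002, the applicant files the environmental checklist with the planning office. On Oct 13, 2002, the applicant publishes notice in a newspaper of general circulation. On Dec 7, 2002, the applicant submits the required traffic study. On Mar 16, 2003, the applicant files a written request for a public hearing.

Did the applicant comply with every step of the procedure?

(1) due by Aug 12, 2002 + 45 days = Sep 26, 2002; done Aug 14, 2002 — timely.
(2) permitted from Aug 14, 2002 + 14 days = Aug 28, 2002 onward; Sep 22, 2002 is on or after that date.
(3) due by Sep 22, 2002 + 15 days = Oct 7, 2002; done Oct 5, 2002 — timely.
(4) permitted from Oct 5, 2002 + 10 days = Oct 15, 2002 onward; done Oct 12, 2002 — 3 days too early.

No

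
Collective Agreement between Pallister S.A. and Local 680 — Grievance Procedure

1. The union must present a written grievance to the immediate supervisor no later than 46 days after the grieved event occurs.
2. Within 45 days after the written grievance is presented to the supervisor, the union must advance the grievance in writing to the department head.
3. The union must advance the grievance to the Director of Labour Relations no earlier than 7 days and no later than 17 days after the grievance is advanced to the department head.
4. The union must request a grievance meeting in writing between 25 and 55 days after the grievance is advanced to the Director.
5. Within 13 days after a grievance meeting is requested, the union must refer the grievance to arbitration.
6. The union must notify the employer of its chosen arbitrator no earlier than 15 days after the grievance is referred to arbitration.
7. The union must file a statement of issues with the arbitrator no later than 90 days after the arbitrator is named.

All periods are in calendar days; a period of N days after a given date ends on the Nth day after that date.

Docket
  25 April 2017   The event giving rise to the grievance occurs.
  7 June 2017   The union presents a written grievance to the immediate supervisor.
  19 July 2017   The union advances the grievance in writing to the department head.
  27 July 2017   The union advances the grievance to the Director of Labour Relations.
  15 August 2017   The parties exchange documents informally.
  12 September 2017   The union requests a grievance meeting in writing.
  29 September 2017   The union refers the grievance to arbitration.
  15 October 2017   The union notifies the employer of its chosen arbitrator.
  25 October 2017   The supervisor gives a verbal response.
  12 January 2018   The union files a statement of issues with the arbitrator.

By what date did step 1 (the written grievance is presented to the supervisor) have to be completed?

10 June 2017

Step 1 runs from 25 April 2017, when the grieved event occurs. 46 days after 25 April 2017 is 10 June 2017.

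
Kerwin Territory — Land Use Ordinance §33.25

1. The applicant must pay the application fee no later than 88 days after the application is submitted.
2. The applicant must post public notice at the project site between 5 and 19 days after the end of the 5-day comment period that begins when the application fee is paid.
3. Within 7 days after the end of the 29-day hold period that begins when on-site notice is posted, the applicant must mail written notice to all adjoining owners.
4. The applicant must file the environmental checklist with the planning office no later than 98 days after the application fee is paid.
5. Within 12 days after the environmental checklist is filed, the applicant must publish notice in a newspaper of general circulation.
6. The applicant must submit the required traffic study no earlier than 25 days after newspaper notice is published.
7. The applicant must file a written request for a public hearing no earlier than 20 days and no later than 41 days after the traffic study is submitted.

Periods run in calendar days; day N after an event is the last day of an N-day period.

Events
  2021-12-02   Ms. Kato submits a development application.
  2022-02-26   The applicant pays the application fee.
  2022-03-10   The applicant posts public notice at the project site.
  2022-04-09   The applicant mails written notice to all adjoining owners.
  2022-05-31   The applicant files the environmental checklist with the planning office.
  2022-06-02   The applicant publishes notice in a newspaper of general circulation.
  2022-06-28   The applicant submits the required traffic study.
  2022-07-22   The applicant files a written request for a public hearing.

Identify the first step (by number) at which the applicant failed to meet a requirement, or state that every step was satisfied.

(1) due by 2021-12-02 + 88 days = 2022-02-28; completed 2022-02-26, before the deadline.
(2) the permitted window runs from 2022-03-03 + 5 = 2022-03-08 to 2022-03-03 + 19 = 2022-03-22; done 2022-03-10 — within the window.
(3) due by 2022-04-08 + 7 days = 2022-04-15; completed 2022-04-09, before the deadline.
(4) due by 2022-02-26 + 98 days = 2022-06-04; completed 2022-05-31, before the deadline.
(5) due by 2022-05-31 + 12 days = 2022-06-12; completed 2022-06-02, before the deadline.
(6) permitted from 2022-06-02 + 25 days = 2022-06-27 onward; done 2022-06-28, after the minimum wait.
(7) the permitted window runs from 2022-06-28 + 20 = 2022-07-18 to 2022-06-28 + 41 = 2022-08-08; done 2022-07-22 — within the window.

None — every step was satisfied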